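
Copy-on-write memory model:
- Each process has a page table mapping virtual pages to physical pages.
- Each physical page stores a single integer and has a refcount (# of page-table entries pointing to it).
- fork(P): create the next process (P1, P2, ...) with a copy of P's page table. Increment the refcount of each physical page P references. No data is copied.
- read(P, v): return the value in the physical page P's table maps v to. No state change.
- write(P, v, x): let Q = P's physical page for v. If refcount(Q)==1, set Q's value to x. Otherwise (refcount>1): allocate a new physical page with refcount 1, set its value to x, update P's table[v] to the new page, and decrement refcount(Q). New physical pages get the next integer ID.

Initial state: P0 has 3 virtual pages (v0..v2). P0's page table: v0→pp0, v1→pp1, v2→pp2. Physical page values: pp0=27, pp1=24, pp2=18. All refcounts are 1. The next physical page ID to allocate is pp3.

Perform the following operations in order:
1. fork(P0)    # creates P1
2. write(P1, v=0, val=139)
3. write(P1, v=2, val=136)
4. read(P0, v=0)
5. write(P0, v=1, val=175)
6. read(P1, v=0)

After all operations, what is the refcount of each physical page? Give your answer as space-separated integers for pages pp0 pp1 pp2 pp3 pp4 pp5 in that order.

Op 1: fork(P0) -> P1. 3 ppages; refcounts: pp0:2 pp1:2 pp2:2
Op 2: write(P1, v0, 139). refcount(pp0)=2>1 -> COPY to pp3. 4 ppages; refcounts: pp0:1 pp1:2 pp2:2 pp3:1
Op 3: write(P1, v2, 136). refcount(pp2)=2>1 -> COPY to pp4. 5 ppages; refcounts: pp0:1 pp1:2 pp2:1 pp3:1 pp4:1
Op 4: read(P0, v0) -> 27. No state change.
Op 5: write(P0, v1, 175). refcount(pp1)=2>1 -> COPY to pp5. 6 ppages; refcounts: pp0:1 pp1:1 pp2:1 pp3:1 pp4:1 pp5:1
Op 6: read(P1, v0) -> 139. No state change.

Answer: 1 1 1 1 1 1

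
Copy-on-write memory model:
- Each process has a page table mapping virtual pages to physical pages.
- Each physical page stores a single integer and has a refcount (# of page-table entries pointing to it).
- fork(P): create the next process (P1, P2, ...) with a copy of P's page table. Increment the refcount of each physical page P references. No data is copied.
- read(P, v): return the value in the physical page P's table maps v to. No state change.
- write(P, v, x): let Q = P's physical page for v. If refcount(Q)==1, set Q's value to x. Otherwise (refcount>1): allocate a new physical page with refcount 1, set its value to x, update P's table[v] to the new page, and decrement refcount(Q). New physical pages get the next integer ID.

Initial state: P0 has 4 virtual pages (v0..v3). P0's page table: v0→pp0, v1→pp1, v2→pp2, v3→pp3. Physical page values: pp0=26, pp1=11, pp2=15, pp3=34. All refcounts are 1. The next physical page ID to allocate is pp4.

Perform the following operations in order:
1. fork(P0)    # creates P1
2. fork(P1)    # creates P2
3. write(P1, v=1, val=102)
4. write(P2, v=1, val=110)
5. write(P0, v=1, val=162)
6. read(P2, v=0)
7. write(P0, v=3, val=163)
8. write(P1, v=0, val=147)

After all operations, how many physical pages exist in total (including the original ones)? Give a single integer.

Op 1: fork(P0) -> P1. 4 ppages; refcounts: pp0:2 pp1:2 pp2:2 pp3:2
Op 2: fork(P1) -> P2. 4 ppages; refcounts: pp0:3 pp1:3 pp2:3 pp3:3
Op 3: write(P1, v1, 102). refcount(pp1)=3>1 -> COPY to pp4. 5 ppages; refcounts: pp0:3 pp1:2 pp2:3 pp3:3 pp4:1
Op 4: write(P2, v1, 110). refcount(pp1)=2>1 -> COPY to pp5. 6 ppages; refcounts: pp0:3 pp1:1 pp2:3 pp3:3 pp4:1 pp5:1
Op 5: write(P0, v1, 162). refcount(pp1)=1 -> write in place. 6 ppages; refcounts: pp0:3 pp1:1 pp2:3 pp3:3 pp4:1 pp5:1
Op 6: read(P2, v0) -> 26. No state change.
Op 7: write(P0, v3, 163). refcount(pp3)=3>1 -> COPY to pp6. 7 ppages; refcounts: pp0:3 pp1:1 pp2:3 pp3:2 pp4:1 pp5:1 pp6:1
Op 8: write(P1, v0, 147). refcount(pp0)=3>1 -> COPY to pp7. 8 ppages; refcounts: pp0:2 pp1:1 pp2:3 pp3:2 pp4:1 pp5:1 pp6:1 pp7:1

Answer: 8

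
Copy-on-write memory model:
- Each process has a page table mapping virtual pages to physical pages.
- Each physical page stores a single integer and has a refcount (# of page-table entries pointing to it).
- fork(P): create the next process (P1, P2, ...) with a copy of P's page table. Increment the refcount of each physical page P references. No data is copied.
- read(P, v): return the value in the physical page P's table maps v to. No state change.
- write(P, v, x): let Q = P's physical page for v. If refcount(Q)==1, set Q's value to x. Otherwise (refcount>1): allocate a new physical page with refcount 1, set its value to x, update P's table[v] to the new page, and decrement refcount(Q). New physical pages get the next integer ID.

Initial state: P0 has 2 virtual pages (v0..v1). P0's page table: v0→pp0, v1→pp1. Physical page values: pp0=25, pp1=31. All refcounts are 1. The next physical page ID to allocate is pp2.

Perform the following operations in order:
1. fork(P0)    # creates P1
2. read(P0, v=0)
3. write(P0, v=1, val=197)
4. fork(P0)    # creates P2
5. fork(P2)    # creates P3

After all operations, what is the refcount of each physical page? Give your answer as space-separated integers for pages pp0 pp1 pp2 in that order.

Op 1: fork(P0) -> P1. 2 ppages; refcounts: pp0:2 pp1:2
Op 2: read(P0, v0) -> 25. No state change.
Op 3: write(P0, v1, 197). refcount(pp1)=2>1 -> COPY to pp2. 3 ppages; refcounts: pp0:2 pp1:1 pp2:1
Op 4: fork(P0) -> P2. 3 ppages; refcounts: pp0:3 pp1:1 pp2:2
Op 5: fork(P2) -> P3. 3 ppages; refcounts: pp0:4 pp1:1 pp2:3

Answer: 4 1 3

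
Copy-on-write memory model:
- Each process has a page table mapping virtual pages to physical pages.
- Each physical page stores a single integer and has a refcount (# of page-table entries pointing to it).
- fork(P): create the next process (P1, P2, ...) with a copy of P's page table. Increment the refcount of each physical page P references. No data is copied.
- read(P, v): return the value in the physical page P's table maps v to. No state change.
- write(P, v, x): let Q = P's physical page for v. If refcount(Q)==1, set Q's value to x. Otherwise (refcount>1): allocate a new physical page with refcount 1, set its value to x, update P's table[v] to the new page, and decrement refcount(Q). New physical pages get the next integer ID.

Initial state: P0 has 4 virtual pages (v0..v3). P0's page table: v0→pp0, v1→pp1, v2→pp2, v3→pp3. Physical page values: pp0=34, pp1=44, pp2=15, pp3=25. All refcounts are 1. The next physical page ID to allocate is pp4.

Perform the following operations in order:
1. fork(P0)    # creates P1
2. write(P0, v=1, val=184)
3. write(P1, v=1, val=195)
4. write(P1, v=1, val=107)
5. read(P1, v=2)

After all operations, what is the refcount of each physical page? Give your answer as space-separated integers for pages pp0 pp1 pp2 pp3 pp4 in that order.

Answer: 2 1 2 2 1

Derivation:
Op 1: fork(P0) -> P1. 4 ppages; refcounts: pp0:2 pp1:2 pp2:2 pp3:2
Op 2: write(P0, v1, 184). refcount(pp1)=2>1 -> COPY to pp4. 5 ppages; refcounts: pp0:2 pp1:1 pp2:2 pp3:2 pp4:1
Op 3: write(P1, v1, 195). refcount(pp1)=1 -> write in place. 5 ppages; refcounts: pp0:2 pp1:1 pp2:2 pp3:2 pp4:1
Op 4: write(P1, v1, 107). refcount(pp1)=1 -> write in place. 5 ppages; refcounts: pp0:2 pp1:1 pp2:2 pp3:2 pp4:1
Op 5: read(P1, v2) -> 15. No state change.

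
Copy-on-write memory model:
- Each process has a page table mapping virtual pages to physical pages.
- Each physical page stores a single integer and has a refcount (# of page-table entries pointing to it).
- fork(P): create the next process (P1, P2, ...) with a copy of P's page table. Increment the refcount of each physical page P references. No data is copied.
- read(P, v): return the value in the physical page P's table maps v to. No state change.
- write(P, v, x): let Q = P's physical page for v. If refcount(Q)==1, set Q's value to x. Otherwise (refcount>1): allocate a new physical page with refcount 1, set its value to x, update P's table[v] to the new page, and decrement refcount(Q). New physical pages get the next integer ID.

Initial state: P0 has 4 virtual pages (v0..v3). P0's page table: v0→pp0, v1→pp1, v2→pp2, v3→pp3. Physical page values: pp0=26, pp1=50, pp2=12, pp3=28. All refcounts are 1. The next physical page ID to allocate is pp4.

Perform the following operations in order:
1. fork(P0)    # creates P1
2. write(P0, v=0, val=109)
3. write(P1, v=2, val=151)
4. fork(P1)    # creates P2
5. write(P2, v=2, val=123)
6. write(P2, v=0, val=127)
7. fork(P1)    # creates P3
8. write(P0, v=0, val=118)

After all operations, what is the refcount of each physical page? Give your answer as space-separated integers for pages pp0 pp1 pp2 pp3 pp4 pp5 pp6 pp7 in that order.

Answer: 2 4 1 4 1 2 1 1

Derivation:
Op 1: fork(P0) -> P1. 4 ppages; refcounts: pp0:2 pp1:2 pp2:2 pp3:2
Op 2: write(P0, v0, 109). refcount(pp0)=2>1 -> COPY to pp4. 5 ppages; refcounts: pp0:1 pp1:2 pp2:2 pp3:2 pp4:1
Op 3: write(P1, v2, 151). refcount(pp2)=2>1 -> COPY to pp5. 6 ppages; refcounts: pp0:1 pp1:2 pp2:1 pp3:2 pp4:1 pp5:1
Op 4: fork(P1) -> P2. 6 ppages; refcounts: pp0:2 pp1:3 pp2:1 pp3:3 pp4:1 pp5:2
Op 5: write(P2, v2, 123). refcount(pp5)=2>1 -> COPY to pp6. 7 ppages; refcounts: pp0:2 pp1:3 pp2:1 pp3:3 pp4:1 pp5:1 pp6:1
Op 6: write(P2, v0, 127). refcount(pp0)=2>1 -> COPY to pp7. 8 ppages; refcounts: pp0:1 pp1:3 pp2:1 pp3:3 pp4:1 pp5:1 pp6:1 pp7:1
Op 7: fork(P1) -> P3. 8 ppages; refcounts: pp0:2 pp1:4 pp2:1 pp3:4 pp4:1 pp5:2 pp6:1 pp7:1
Op 8: write(P0, v0, 118). refcount(pp4)=1 -> write in place. 8 ppages; refcounts: pp0:2 pp1:4 pp2:1 pp3:4 pp4:1 pp5:2 pp6:1 pp7:1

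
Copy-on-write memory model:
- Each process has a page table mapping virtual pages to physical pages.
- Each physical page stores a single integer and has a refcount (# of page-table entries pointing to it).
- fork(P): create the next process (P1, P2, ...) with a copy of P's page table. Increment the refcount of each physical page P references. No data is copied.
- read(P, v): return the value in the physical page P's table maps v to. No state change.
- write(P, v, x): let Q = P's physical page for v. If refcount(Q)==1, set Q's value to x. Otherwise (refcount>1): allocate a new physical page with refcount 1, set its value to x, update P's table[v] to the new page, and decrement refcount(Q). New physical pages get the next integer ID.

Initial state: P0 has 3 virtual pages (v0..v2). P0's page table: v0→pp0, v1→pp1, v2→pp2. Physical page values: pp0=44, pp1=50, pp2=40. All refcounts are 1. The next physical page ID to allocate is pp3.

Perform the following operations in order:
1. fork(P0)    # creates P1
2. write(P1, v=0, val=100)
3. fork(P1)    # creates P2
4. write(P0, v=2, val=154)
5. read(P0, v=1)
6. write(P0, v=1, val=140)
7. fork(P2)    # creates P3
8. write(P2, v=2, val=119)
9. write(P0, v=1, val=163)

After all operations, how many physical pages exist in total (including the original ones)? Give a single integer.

Answer: 7

Derivation:
Op 1: fork(P0) -> P1. 3 ppages; refcounts: pp0:2 pp1:2 pp2:2
Op 2: write(P1, v0, 100). refcount(pp0)=2>1 -> COPY to pp3. 4 ppages; refcounts: pp0:1 pp1:2 pp2:2 pp3:1
Op 3: fork(P1) -> P2. 4 ppages; refcounts: pp0:1 pp1:3 pp2:3 pp3:2
Op 4: write(P0, v2, 154). refcount(pp2)=3>1 -> COPY to pp4. 5 ppages; refcounts: pp0:1 pp1:3 pp2:2 pp3:2 pp4:1
Op 5: read(P0, v1) -> 50. No state change.
Op 6: write(P0, v1, 140). refcount(pp1)=3>1 -> COPY to pp5. 6 ppages; refcounts: pp0:1 pp1:2 pp2:2 pp3:2 pp4:1 pp5:1
Op 7: fork(P2) -> P3. 6 ppages; refcounts: pp0:1 pp1:3 pp2:3 pp3:3 pp4:1 pp5:1
Op 8: write(P2, v2, 119). refcount(pp2)=3>1 -> COPY to pp6. 7 ppages; refcounts: pp0:1 pp1:3 pp2:2 pp3:3 pp4:1 pp5:1 pp6:1
Op 9: write(P0, v1, 163). refcount(pp5)=1 -> write in place. 7 ppages; refcounts: pp0:1 pp1:3 pp2:2 pp3:3 pp4:1 pp5:1 pp6:1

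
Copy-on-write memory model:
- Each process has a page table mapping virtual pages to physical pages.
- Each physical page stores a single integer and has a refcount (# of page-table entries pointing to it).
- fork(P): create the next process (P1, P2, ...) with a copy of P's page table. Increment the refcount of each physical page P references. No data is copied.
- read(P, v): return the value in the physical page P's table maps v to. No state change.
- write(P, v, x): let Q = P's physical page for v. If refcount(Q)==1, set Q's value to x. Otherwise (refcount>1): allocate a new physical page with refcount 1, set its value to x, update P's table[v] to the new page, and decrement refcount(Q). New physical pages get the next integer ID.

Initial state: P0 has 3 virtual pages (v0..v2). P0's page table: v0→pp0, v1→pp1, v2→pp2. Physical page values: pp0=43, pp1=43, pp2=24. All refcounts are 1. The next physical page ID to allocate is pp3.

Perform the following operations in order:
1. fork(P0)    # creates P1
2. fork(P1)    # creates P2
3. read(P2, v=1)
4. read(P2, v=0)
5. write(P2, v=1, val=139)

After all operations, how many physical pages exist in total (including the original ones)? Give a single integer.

Answer: 4

Derivation:
Op 1: fork(P0) -> P1. 3 ppages; refcounts: pp0:2 pp1:2 pp2:2
Op 2: fork(P1) -> P2. 3 ppages; refcounts: pp0:3 pp1:3 pp2:3
Op 3: read(P2, v1) -> 43. No state change.
Op 4: read(P2, v0) -> 43. No state change.
Op 5: write(P2, v1, 139). refcount(pp1)=3>1 -> COPY to pp3. 4 ppages; refcounts: pp0:3 pp1:2 pp2:3 pp3:1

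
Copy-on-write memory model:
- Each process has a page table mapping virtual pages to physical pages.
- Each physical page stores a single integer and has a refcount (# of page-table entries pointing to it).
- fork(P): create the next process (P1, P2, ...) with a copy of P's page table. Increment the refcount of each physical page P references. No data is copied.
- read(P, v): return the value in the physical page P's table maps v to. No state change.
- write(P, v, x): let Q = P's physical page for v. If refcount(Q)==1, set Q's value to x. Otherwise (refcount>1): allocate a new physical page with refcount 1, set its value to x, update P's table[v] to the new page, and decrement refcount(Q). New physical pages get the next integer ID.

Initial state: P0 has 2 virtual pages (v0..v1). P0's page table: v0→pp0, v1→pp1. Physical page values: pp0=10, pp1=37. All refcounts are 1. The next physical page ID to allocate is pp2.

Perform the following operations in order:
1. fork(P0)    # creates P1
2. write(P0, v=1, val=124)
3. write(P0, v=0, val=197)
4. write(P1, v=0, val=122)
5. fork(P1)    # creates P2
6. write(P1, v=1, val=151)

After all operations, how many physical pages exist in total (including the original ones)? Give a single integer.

Answer: 5

Derivation:
Op 1: fork(P0) -> P1. 2 ppages; refcounts: pp0:2 pp1:2
Op 2: write(P0, v1, 124). refcount(pp1)=2>1 -> COPY to pp2. 3 ppages; refcounts: pp0:2 pp1:1 pp2:1
Op 3: write(P0, v0, 197). refcount(pp0)=2>1 -> COPY to pp3. 4 ppages; refcounts: pp0:1 pp1:1 pp2:1 pp3:1
Op 4: write(P1, v0, 122). refcount(pp0)=1 -> write in place. 4 ppages; refcounts: pp0:1 pp1:1 pp2:1 pp3:1
Op 5: fork(P1) -> P2. 4 ppages; refcounts: pp0:2 pp1:2 pp2:1 pp3:1
Op 6: write(P1, v1, 151). refcount(pp1)=2>1 -> COPY to pp4. 5 ppages; refcounts: pp0:2 pp1:1 pp2:1 pp3:1 pp4:1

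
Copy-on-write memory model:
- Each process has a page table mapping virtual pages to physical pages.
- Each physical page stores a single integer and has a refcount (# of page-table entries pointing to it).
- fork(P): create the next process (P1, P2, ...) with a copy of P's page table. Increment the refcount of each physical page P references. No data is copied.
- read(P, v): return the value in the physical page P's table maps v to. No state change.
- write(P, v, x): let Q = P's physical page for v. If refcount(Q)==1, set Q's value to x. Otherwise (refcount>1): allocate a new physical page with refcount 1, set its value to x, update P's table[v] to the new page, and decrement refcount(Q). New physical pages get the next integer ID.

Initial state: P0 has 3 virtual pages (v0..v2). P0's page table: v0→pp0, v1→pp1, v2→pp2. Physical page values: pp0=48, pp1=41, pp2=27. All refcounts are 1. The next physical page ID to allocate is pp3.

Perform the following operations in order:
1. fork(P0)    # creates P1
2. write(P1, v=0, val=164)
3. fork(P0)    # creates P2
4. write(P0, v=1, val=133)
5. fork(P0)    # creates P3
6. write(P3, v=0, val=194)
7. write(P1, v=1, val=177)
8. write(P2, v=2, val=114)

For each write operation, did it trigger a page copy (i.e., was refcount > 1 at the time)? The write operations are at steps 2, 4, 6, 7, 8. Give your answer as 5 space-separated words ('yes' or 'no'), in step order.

Op 1: fork(P0) -> P1. 3 ppages; refcounts: pp0:2 pp1:2 pp2:2
Op 2: write(P1, v0, 164). refcount(pp0)=2>1 -> COPY to pp3. 4 ppages; refcounts: pp0:1 pp1:2 pp2:2 pp3:1
Op 3: fork(P0) -> P2. 4 ppages; refcounts: pp0:2 pp1:3 pp2:3 pp3:1
Op 4: write(P0, v1, 133). refcount(pp1)=3>1 -> COPY to pp4. 5 ppages; refcounts: pp0:2 pp1:2 pp2:3 pp3:1 pp4:1
Op 5: fork(P0) -> P3. 5 ppages; refcounts: pp0:3 pp1:2 pp2:4 pp3:1 pp4:2
Op 6: write(P3, v0, 194). refcount(pp0)=3>1 -> COPY to pp5. 6 ppages; refcounts: pp0:2 pp1:2 pp2:4 pp3:1 pp4:2 pp5:1
Op 7: write(P1, v1, 177). refcount(pp1)=2>1 -> COPY to pp6. 7 ppages; refcounts: pp0:2 pp1:1 pp2:4 pp3:1 pp4:2 pp5:1 pp6:1
Op 8: write(P2, v2, 114). refcount(pp2)=4>1 -> COPY to pp7. 8 ppages; refcounts: pp0:2 pp1:1 pp2:3 pp3:1 pp4:2 pp5:1 pp6:1 pp7:1

yes yes yes yes yes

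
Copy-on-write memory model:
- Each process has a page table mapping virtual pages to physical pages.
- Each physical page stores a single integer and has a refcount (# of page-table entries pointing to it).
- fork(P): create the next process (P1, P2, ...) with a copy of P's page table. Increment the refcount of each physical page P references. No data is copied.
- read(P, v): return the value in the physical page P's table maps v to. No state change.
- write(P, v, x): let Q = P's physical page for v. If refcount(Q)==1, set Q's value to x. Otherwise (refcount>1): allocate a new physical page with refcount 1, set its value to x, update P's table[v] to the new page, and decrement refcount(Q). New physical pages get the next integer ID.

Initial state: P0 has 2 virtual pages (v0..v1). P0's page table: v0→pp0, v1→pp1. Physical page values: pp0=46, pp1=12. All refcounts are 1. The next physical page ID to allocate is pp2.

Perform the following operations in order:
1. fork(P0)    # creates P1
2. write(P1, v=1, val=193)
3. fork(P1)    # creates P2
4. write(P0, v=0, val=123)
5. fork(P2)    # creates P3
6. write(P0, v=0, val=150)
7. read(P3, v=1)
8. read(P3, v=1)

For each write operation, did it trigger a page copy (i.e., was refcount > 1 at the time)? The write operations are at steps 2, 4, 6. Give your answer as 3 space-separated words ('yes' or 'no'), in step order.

Op 1: fork(P0) -> P1. 2 ppages; refcounts: pp0:2 pp1:2
Op 2: write(P1, v1, 193). refcount(pp1)=2>1 -> COPY to pp2. 3 ppages; refcounts: pp0:2 pp1:1 pp2:1
Op 3: fork(P1) -> P2. 3 ppages; refcounts: pp0:3 pp1:1 pp2:2
Op 4: write(P0, v0, 123). refcount(pp0)=3>1 -> COPY to pp3. 4 ppages; refcounts: pp0:2 pp1:1 pp2:2 pp3:1
Op 5: fork(P2) -> P3. 4 ppages; refcounts: pp0:3 pp1:1 pp2:3 pp3:1
Op 6: write(P0, v0, 150). refcount(pp3)=1 -> write in place. 4 ppages; refcounts: pp0:3 pp1:1 pp2:3 pp3:1
Op 7: read(P3, v1) -> 193. No state change.
Op 8: read(P3, v1) -> 193. No state change.

yes yes no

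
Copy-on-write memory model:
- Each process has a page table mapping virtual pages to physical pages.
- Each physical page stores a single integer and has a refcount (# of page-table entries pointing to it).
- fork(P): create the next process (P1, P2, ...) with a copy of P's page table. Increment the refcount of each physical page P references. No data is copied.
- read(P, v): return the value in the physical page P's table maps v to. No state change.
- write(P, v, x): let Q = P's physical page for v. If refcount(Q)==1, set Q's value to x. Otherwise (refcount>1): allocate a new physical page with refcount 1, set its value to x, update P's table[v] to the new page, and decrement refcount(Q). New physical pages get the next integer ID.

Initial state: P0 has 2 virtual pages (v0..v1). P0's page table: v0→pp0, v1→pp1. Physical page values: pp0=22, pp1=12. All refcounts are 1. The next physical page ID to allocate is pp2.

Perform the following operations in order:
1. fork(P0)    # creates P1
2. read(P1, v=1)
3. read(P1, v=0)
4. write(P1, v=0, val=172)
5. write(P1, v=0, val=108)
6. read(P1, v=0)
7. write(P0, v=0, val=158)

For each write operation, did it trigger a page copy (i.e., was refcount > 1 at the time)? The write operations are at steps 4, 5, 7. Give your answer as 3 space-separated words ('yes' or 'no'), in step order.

Op 1: fork(P0) -> P1. 2 ppages; refcounts: pp0:2 pp1:2
Op 2: read(P1, v1) -> 12. No state change.
Op 3: read(P1, v0) -> 22. No state change.
Op 4: write(P1, v0, 172). refcount(pp0)=2>1 -> COPY to pp2. 3 ppages; refcounts: pp0:1 pp1:2 pp2:1
Op 5: write(P1, v0, 108). refcount(pp2)=1 -> write in place. 3 ppages; refcounts: pp0:1 pp1:2 pp2:1
Op 6: read(P1, v0) -> 108. No state change.
Op 7: write(P0, v0, 158). refcount(pp0)=1 -> write in place. 3 ppages; refcounts: pp0:1 pp1:2 pp2:1

yes no no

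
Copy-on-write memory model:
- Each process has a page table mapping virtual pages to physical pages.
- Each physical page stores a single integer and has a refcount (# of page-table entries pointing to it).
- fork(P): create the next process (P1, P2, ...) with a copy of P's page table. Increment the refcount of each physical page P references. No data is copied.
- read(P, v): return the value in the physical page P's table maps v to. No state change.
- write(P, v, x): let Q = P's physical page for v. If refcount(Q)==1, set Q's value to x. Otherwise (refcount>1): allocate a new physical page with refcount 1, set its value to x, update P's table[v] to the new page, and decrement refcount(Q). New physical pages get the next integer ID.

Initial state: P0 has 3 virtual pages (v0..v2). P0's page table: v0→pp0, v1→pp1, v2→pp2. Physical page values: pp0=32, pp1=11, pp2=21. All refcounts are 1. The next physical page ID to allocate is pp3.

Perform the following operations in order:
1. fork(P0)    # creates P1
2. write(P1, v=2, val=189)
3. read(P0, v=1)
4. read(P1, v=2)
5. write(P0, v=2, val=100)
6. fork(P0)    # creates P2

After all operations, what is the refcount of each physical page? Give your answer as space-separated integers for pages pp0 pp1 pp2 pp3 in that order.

Op 1: fork(P0) -> P1. 3 ppages; refcounts: pp0:2 pp1:2 pp2:2
Op 2: write(P1, v2, 189). refcount(pp2)=2>1 -> COPY to pp3. 4 ppages; refcounts: pp0:2 pp1:2 pp2:1 pp3:1
Op 3: read(P0, v1) -> 11. No state change.
Op 4: read(P1, v2) -> 189. No state change.
Op 5: write(P0, v2, 100). refcount(pp2)=1 -> write in place. 4 ppages; refcounts: pp0:2 pp1:2 pp2:1 pp3:1
Op 6: fork(P0) -> P2. 4 ppages; refcounts: pp0:3 pp1:3 pp2:2 pp3:1

Answer: 3 3 2 1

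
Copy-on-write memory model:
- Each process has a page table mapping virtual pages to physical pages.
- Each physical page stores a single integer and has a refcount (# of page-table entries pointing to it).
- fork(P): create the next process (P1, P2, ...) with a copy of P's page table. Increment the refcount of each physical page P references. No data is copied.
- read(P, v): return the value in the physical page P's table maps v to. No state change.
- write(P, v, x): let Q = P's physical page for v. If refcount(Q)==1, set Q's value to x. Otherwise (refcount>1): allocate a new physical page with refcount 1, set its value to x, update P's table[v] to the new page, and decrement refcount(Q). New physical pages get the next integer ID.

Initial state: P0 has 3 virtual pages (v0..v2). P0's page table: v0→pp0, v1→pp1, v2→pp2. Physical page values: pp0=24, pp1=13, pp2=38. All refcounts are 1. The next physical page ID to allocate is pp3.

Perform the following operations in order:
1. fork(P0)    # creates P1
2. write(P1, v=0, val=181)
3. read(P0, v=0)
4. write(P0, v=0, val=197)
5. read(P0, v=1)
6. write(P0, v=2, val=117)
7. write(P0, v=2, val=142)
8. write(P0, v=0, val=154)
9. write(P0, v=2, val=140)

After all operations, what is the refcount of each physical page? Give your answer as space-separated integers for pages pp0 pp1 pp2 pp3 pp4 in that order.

Answer: 1 2 1 1 1

Derivation:
Op 1: fork(P0) -> P1. 3 ppages; refcounts: pp0:2 pp1:2 pp2:2
Op 2: write(P1, v0, 181). refcount(pp0)=2>1 -> COPY to pp3. 4 ppages; refcounts: pp0:1 pp1:2 pp2:2 pp3:1
Op 3: read(P0, v0) -> 24. No state change.
Op 4: write(P0, v0, 197). refcount(pp0)=1 -> write in place. 4 ppages; refcounts: pp0:1 pp1:2 pp2:2 pp3:1
Op 5: read(P0, v1) -> 13. No state change.
Op 6: write(P0, v2, 117). refcount(pp2)=2>1 -> COPY to pp4. 5 ppages; refcounts: pp0:1 pp1:2 pp2:1 pp3:1 pp4:1
Op 7: write(P0, v2, 142). refcount(pp4)=1 -> write in place. 5 ppages; refcounts: pp0:1 pp1:2 pp2:1 pp3:1 pp4:1
Op 8: write(P0, v0, 154). refcount(pp0)=1 -> write in place. 5 ppages; refcounts: pp0:1 pp1:2 pp2:1 pp3:1 pp4:1
Op 9: write(P0, v2, 140). refcount(pp4)=1 -> write in place. 5 ppages; refcounts: pp0:1 pp1:2 pp2:1 pp3:1 pp4:1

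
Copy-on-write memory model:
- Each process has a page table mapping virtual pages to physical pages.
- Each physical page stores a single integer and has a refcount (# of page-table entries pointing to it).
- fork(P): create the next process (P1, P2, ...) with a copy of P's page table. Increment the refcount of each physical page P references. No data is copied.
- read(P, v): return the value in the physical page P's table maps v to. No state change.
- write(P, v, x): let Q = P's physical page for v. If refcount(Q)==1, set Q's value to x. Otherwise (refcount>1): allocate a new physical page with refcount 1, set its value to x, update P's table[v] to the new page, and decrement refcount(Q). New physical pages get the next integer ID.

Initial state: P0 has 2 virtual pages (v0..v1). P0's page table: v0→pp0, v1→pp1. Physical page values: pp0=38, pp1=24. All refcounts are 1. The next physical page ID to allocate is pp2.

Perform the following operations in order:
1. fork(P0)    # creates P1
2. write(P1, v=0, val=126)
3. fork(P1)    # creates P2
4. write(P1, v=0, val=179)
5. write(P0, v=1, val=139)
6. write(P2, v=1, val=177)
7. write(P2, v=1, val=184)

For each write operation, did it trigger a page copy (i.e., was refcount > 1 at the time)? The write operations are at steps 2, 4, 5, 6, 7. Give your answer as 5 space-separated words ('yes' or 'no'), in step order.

Op 1: fork(P0) -> P1. 2 ppages; refcounts: pp0:2 pp1:2
Op 2: write(P1, v0, 126). refcount(pp0)=2>1 -> COPY to pp2. 3 ppages; refcounts: pp0:1 pp1:2 pp2:1
Op 3: fork(P1) -> P2. 3 ppages; refcounts: pp0:1 pp1:3 pp2:2
Op 4: write(P1, v0, 179). refcount(pp2)=2>1 -> COPY to pp3. 4 ppages; refcounts: pp0:1 pp1:3 pp2:1 pp3:1
Op 5: write(P0, v1, 139). refcount(pp1)=3>1 -> COPY to pp4. 5 ppages; refcounts: pp0:1 pp1:2 pp2:1 pp3:1 pp4:1
Op 6: write(P2, v1, 177). refcount(pp1)=2>1 -> COPY to pp5. 6 ppages; refcounts: pp0:1 pp1:1 pp2:1 pp3:1 pp4:1 pp5:1
Op 7: write(P2, v1, 184). refcount(pp5)=1 -> write in place. 6 ppages; refcounts: pp0:1 pp1:1 pp2:1 pp3:1 pp4:1 pp5:1

yes yes yes yes no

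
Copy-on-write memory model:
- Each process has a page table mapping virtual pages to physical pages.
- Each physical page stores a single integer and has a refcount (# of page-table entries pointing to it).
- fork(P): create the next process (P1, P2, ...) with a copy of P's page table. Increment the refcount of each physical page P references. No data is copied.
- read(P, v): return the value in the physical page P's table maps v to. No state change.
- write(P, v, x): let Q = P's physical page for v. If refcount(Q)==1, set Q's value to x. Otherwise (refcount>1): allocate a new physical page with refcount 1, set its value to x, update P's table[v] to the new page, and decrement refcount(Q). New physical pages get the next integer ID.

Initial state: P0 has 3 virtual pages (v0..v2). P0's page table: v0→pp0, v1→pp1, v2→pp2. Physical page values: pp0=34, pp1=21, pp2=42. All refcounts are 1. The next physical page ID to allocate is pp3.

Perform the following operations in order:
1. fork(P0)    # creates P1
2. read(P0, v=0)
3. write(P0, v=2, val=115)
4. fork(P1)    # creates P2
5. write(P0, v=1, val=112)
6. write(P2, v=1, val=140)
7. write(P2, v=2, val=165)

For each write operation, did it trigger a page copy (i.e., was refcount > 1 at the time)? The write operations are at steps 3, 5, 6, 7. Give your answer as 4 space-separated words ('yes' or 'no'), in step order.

Op 1: fork(P0) -> P1. 3 ppages; refcounts: pp0:2 pp1:2 pp2:2
Op 2: read(P0, v0) -> 34. No state change.
Op 3: write(P0, v2, 115). refcount(pp2)=2>1 -> COPY to pp3. 4 ppages; refcounts: pp0:2 pp1:2 pp2:1 pp3:1
Op 4: fork(P1) -> P2. 4 ppages; refcounts: pp0:3 pp1:3 pp2:2 pp3:1
Op 5: write(P0, v1, 112). refcount(pp1)=3>1 -> COPY to pp4. 5 ppages; refcounts: pp0:3 pp1:2 pp2:2 pp3:1 pp4:1
Op 6: write(P2, v1, 140). refcount(pp1)=2>1 -> COPY to pp5. 6 ppages; refcounts: pp0:3 pp1:1 pp2:2 pp3:1 pp4:1 pp5:1
Op 7: write(P2, v2, 165). refcount(pp2)=2>1 -> COPY to pp6. 7 ppages; refcounts: pp0:3 pp1:1 pp2:1 pp3:1 pp4:1 pp5:1 pp6:1

yes yes yes yes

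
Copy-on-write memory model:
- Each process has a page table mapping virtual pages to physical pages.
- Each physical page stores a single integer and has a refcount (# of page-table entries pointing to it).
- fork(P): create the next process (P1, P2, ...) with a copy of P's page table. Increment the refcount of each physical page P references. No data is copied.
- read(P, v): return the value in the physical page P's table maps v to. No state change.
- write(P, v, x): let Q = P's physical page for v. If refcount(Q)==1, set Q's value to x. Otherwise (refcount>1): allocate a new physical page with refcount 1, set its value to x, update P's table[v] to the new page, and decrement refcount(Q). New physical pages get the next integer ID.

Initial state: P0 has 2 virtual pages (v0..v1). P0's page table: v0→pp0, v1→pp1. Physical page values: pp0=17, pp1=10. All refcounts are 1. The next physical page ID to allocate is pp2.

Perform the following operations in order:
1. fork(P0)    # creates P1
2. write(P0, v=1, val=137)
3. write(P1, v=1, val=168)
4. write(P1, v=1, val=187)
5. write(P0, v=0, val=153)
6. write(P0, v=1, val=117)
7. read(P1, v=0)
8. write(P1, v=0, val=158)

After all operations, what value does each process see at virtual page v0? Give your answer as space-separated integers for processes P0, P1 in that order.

Op 1: fork(P0) -> P1. 2 ppages; refcounts: pp0:2 pp1:2
Op 2: write(P0, v1, 137). refcount(pp1)=2>1 -> COPY to pp2. 3 ppages; refcounts: pp0:2 pp1:1 pp2:1
Op 3: write(P1, v1, 168). refcount(pp1)=1 -> write in place. 3 ppages; refcounts: pp0:2 pp1:1 pp2:1
Op 4: write(P1, v1, 187). refcount(pp1)=1 -> write in place. 3 ppages; refcounts: pp0:2 pp1:1 pp2:1
Op 5: write(P0, v0, 153). refcount(pp0)=2>1 -> COPY to pp3. 4 ppages; refcounts: pp0:1 pp1:1 pp2:1 pp3:1
Op 6: write(P0, v1, 117). refcount(pp2)=1 -> write in place. 4 ppages; refcounts: pp0:1 pp1:1 pp2:1 pp3:1
Op 7: read(P1, v0) -> 17. No state change.
Op 8: write(P1, v0, 158). refcount(pp0)=1 -> write in place. 4 ppages; refcounts: pp0:1 pp1:1 pp2:1 pp3:1
P0: v0 -> pp3 = 153
P1: v0 -> pp0 = 158

Answer: 153 158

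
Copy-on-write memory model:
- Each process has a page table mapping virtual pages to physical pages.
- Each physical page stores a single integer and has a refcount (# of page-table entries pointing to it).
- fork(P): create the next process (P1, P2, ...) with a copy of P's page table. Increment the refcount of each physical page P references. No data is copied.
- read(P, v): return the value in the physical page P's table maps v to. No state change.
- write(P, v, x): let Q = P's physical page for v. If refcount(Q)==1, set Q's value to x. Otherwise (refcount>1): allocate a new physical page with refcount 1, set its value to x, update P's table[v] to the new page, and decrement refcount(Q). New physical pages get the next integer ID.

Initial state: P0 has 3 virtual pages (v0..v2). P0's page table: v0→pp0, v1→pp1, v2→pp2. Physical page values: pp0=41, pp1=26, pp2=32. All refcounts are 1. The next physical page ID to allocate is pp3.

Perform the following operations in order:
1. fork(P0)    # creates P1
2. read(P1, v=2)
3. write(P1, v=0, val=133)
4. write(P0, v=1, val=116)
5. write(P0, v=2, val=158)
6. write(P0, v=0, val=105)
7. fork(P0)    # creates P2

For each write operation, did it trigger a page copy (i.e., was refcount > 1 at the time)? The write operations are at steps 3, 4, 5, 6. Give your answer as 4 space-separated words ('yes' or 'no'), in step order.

Op 1: fork(P0) -> P1. 3 ppages; refcounts: pp0:2 pp1:2 pp2:2
Op 2: read(P1, v2) -> 32. No state change.
Op 3: write(P1, v0, 133). refcount(pp0)=2>1 -> COPY to pp3. 4 ppages; refcounts: pp0:1 pp1:2 pp2:2 pp3:1
Op 4: write(P0, v1, 116). refcount(pp1)=2>1 -> COPY to pp4. 5 ppages; refcounts: pp0:1 pp1:1 pp2:2 pp3:1 pp4:1
Op 5: write(P0, v2, 158). refcount(pp2)=2>1 -> COPY to pp5. 6 ppages; refcounts: pp0:1 pp1:1 pp2:1 pp3:1 pp4:1 pp5:1
Op 6: write(P0, v0, 105). refcount(pp0)=1 -> write in place. 6 ppages; refcounts: pp0:1 pp1:1 pp2:1 pp3:1 pp4:1 pp5:1
Op 7: fork(P0) -> P2. 6 ppages; refcounts: pp0:2 pp1:1 pp2:1 pp3:1 pp4:2 pp5:2

yes yes yes no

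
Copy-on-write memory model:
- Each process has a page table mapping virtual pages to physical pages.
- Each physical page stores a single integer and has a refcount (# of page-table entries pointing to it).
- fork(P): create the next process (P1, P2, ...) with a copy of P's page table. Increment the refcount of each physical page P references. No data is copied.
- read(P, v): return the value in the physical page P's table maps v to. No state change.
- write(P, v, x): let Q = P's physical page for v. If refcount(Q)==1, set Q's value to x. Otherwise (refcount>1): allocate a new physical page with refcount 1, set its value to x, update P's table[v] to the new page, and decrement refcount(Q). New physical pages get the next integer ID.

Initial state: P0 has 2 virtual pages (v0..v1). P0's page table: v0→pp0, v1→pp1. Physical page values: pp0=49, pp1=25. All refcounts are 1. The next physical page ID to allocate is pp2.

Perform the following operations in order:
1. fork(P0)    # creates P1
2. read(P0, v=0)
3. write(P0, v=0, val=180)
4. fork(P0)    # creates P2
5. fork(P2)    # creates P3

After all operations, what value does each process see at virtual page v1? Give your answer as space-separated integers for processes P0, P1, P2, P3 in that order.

Answer: 25 25 25 25

Derivation:
Op 1: fork(P0) -> P1. 2 ppages; refcounts: pp0:2 pp1:2
Op 2: read(P0, v0) -> 49. No state change.
Op 3: write(P0, v0, 180). refcount(pp0)=2>1 -> COPY to pp2. 3 ppages; refcounts: pp0:1 pp1:2 pp2:1
Op 4: fork(P0) -> P2. 3 ppages; refcounts: pp0:1 pp1:3 pp2:2
Op 5: fork(P2) -> P3. 3 ppages; refcounts: pp0:1 pp1:4 pp2:3
P0: v1 -> pp1 = 25
P1: v1 -> pp1 = 25
P2: v1 -> pp1 = 25
P3: v1 -> pp1 = 25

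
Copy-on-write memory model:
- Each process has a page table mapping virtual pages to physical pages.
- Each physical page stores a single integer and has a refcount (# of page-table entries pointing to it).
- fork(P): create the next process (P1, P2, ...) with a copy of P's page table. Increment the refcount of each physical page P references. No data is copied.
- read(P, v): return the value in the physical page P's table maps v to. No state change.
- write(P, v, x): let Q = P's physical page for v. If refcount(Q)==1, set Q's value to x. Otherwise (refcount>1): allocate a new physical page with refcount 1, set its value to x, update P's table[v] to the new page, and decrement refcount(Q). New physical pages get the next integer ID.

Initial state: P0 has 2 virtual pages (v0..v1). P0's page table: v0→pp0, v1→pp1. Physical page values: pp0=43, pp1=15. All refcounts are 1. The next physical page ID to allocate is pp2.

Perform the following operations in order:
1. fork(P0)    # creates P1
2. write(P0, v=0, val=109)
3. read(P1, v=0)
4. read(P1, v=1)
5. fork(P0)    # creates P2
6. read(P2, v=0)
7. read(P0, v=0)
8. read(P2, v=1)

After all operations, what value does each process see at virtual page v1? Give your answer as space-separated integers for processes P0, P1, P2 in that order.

Answer: 15 15 15

Derivation:
Op 1: fork(P0) -> P1. 2 ppages; refcounts: pp0:2 pp1:2
Op 2: write(P0, v0, 109). refcount(pp0)=2>1 -> COPY to pp2. 3 ppages; refcounts: pp0:1 pp1:2 pp2:1
Op 3: read(P1, v0) -> 43. No state change.
Op 4: read(P1, v1) -> 15. No state change.
Op 5: fork(P0) -> P2. 3 ppages; refcounts: pp0:1 pp1:3 pp2:2
Op 6: read(P2, v0) -> 109. No state change.
Op 7: read(P0, v0) -> 109. No state change.
Op 8: read(P2, v1) -> 15. No state change.
P0: v1 -> pp1 = 15
P1: v1 -> pp1 = 15
P2: v1 -> pp1 = 15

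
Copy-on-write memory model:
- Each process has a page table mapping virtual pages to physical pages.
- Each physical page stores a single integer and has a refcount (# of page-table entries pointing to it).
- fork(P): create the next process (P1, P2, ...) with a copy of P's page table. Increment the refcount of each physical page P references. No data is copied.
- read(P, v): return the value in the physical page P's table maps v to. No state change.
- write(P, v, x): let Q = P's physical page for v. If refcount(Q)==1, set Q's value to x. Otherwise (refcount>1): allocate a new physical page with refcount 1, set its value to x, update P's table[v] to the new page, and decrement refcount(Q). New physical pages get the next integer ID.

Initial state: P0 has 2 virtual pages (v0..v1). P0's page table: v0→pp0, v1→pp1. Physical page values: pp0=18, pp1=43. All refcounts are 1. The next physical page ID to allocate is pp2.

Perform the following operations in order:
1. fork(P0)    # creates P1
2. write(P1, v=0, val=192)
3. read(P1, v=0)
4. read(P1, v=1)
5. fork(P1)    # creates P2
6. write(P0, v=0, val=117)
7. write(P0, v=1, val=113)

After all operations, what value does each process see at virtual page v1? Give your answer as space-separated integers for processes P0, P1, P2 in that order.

Answer: 113 43 43

Derivation:
Op 1: fork(P0) -> P1. 2 ppages; refcounts: pp0:2 pp1:2
Op 2: write(P1, v0, 192). refcount(pp0)=2>1 -> COPY to pp2. 3 ppages; refcounts: pp0:1 pp1:2 pp2:1
Op 3: read(P1, v0) -> 192. No state change.
Op 4: read(P1, v1) -> 43. No state change.
Op 5: fork(P1) -> P2. 3 ppages; refcounts: pp0:1 pp1:3 pp2:2
Op 6: write(P0, v0, 117). refcount(pp0)=1 -> write in place. 3 ppages; refcounts: pp0:1 pp1:3 pp2:2
Op 7: write(P0, v1, 113). refcount(pp1)=3>1 -> COPY to pp3. 4 ppages; refcounts: pp0:1 pp1:2 pp2:2 pp3:1
P0: v1 -> pp3 = 113
P1: v1 -> pp1 = 43
P2: v1 -> pp1 = 43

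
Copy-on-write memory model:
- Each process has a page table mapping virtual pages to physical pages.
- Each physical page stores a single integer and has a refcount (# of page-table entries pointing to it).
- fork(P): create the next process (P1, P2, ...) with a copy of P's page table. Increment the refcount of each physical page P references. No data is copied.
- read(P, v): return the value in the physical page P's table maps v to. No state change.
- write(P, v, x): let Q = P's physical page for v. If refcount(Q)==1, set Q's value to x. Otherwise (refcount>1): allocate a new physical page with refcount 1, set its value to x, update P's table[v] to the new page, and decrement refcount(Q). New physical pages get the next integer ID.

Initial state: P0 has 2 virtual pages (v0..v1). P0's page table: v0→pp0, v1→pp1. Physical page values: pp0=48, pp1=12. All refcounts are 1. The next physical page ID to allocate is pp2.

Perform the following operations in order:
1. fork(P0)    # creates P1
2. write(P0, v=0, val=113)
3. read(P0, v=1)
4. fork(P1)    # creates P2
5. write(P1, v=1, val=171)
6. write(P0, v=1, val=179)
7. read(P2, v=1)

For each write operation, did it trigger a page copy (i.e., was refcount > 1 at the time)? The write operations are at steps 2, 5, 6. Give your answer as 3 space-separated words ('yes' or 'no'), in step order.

Op 1: fork(P0) -> P1. 2 ppages; refcounts: pp0:2 pp1:2
Op 2: write(P0, v0, 113). refcount(pp0)=2>1 -> COPY to pp2. 3 ppages; refcounts: pp0:1 pp1:2 pp2:1
Op 3: read(P0, v1) -> 12. No state change.
Op 4: fork(P1) -> P2. 3 ppages; refcounts: pp0:2 pp1:3 pp2:1
Op 5: write(P1, v1, 171). refcount(pp1)=3>1 -> COPY to pp3. 4 ppages; refcounts: pp0:2 pp1:2 pp2:1 pp3:1
Op 6: write(P0, v1, 179). refcount(pp1)=2>1 -> COPY to pp4. 5 ppages; refcounts: pp0:2 pp1:1 pp2:1 pp3:1 pp4:1
Op 7: read(P2, v1) -> 12. No state change.

yes yes yes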